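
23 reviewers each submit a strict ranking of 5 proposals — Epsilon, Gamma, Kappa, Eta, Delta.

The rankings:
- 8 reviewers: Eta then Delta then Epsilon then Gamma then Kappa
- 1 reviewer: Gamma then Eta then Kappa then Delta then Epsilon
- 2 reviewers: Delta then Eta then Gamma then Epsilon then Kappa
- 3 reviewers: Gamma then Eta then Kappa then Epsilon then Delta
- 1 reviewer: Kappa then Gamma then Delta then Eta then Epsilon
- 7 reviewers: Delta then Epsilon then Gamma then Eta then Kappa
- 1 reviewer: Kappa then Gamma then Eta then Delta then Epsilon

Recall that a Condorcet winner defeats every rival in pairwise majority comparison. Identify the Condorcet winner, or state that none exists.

Check each pair by majority over 23 ballots:
Epsilon vs Gamma: Epsilon, 15–8.
Epsilon vs Kappa: Epsilon wins 17–6.
Epsilon–Eta: Eta 16–7.
Epsilon–Delta: Delta 20–3.
Gamma vs Kappa: Gamma wins 21–2.
Gamma vs Eta: Gamma, 13–10.
Gamma–Delta: Delta 17–6.
Kappa vs Eta: Eta, 21–2.
Kappa vs Delta: Delta wins 17–6.
Eta vs Delta: Eta, 13–10.
No project is unbeaten: Epsilon loses to Eta; Gamma loses to Epsilon; Kappa loses to Epsilon; Eta loses to Gamma; Delta loses to Eta. In particular Epsilon beats Gamma beats Eta beats Epsilon is a majority cycle — no Condorcet winner exists.

none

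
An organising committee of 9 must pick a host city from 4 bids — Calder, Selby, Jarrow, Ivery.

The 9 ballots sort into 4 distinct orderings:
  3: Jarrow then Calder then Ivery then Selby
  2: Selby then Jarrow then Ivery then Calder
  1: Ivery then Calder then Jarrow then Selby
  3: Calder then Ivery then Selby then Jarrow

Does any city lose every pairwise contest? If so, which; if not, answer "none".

Head-to-head results (9 organisers):
Calder–Selby: Calder 7–2.
Calder vs Jarrow: Jarrow, 5–4.
Calder vs Ivery: Calder preferred on 3+3 = 6 ballots; Calder wins 6–3.
Selby vs Jarrow: Selby wins 5–4.
Selby vs Ivery: 2 for Selby, 7 for Ivery — Ivery by 7–2.
Jarrow vs Ivery: Jarrow is ranked higher on 3+2 = 5 ballots, Ivery on 4. Jarrow wins 5–4.
Each city has at least one pairwise win (Calder beats Selby; Selby beats Jarrow; Jarrow beats Calder; Ivery beats Selby) — no Condorcet loser.

none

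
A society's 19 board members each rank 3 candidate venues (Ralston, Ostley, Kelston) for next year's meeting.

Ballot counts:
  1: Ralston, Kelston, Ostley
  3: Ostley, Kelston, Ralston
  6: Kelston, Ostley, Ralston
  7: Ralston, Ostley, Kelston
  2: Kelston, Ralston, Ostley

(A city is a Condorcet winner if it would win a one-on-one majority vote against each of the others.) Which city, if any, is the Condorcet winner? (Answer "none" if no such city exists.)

Check each pair by majority over 19 ballots:
Ralston vs Ostley: 1+7+2 = 10 for Ralston, 9 for Ostley — Ralston by 10–9.
Ralston vs Kelston: 1+7 = 8 for Ralston, 11 for Kelston — Kelston by 11–8.
Ostley vs Kelston: Ostley, 10–9.
No city is unbeaten: Ralston loses to Kelston; Ostley loses to Ralston; Kelston loses to Ostley. In particular Ralston → Ostley → Kelston → Ralston is a majority cycle — no Condorcet winner exists.

none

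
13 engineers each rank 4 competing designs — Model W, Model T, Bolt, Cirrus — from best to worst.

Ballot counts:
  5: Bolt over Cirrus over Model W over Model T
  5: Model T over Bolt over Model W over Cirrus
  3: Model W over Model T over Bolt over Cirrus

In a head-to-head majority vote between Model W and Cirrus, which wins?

Model W

Ballots ranking Model W above Cirrus: 5 + 3 = 8.
Ballots ranking Cirrus above Model W: 13 − 8 = 5.
Model W wins the head-to-head 8–5.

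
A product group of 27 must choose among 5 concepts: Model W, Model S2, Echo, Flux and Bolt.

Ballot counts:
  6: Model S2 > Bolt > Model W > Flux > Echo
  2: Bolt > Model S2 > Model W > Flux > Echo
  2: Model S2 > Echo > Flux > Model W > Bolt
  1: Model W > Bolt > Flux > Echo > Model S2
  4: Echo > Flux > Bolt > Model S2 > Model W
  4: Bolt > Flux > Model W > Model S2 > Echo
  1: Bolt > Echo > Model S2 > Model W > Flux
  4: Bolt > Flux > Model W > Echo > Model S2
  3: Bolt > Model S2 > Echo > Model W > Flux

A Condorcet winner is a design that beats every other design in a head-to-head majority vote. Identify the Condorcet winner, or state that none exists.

Pairwise majorities:
Model W vs Model S2: Model S2, 18–9.
Model W vs Echo: Model W wins 17–10.
Model W vs Flux: Flux wins 14–13.
Model W–Bolt: Bolt 24–3.
Model S2 vs Echo: Model S2, 17–10.
Model S2 vs Flux: Model S2, 14–13.
Model S2 vs Bolt: Bolt wins 19–8.
Echo–Flux: Flux 17–10.
Echo–Bolt: Bolt 21–6.
Flux vs Bolt: Bolt, 21–6.
Only Bolt has no losses; Bolt is the Condorcet winner.

Bolt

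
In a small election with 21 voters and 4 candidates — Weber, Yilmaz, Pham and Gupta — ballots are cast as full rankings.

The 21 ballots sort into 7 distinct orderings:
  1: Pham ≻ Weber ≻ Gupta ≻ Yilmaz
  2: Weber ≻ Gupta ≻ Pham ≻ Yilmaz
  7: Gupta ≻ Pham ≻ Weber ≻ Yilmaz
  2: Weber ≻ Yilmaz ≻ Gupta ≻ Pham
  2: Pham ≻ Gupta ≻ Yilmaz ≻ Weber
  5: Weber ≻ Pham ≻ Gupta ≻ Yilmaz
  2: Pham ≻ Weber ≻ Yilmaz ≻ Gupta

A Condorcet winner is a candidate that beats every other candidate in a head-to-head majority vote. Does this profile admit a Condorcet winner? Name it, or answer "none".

none

Pairwise majorities:
Weber vs Yilmaz: 19 to 2, Weber.
Weber vs Pham: Weber is ranked higher on 2+2+5 = 9 ballots, Pham on 12. Pham wins 12–9.
Weber vs Gupta: Weber is ranked higher on 1+2+2+5+2 = 12 ballots, Gupta on 9. Weber wins 12–9.
Yilmaz vs Pham: 2 for Yilmaz, 19 for Pham — Pham by 19–2.
Yilmaz vs Gupta: Yilmaz preferred on 2+2 = 4 ballots; Gupta wins 17–4.
Pham vs Gupta: Pham preferred on 1+2+5+2 = 10 ballots; Gupta wins 11–10.
No candidate is unbeaten: Weber loses to Pham; Yilmaz loses to Weber; Pham loses to Gupta; Gupta loses to Weber. In particular Weber → Gupta → Pham → Weber is a majority cycle — no Condorcet winner exists.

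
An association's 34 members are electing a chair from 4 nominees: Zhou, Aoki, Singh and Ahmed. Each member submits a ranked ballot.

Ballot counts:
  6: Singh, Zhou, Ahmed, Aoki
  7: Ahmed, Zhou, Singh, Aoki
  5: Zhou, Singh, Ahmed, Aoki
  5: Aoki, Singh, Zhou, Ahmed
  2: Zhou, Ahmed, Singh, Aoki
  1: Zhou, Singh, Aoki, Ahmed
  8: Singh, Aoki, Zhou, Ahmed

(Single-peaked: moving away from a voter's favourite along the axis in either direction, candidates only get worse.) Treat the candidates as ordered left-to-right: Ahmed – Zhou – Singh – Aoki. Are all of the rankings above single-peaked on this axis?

yes

Axis positions: Ahmed=1, Zhou=2, Singh=3, Aoki=4.
Faction 1 (peak Singh at position 3): ranking walks positions 3-2-1-4, expanding outward from the peak — single-peaked.
Faction 2 (peak Ahmed at position 1): ranking walks positions 1-2-3-4, expanding outward from the peak — single-peaked.
Faction 3 (peak Zhou at position 2): ranking walks positions 2-3-1-4, expanding outward from the peak — single-peaked.
Faction 4 (peak Aoki at position 4): ranking walks positions 4-3-2-1, expanding outward from the peak — single-peaked.
Faction 5 (peak Zhou at position 2): ranking walks positions 2-1-3-4, expanding outward from the peak — single-peaked.
Faction 6 (peak Zhou at position 2): ranking walks positions 2-3-4-1, expanding outward from the peak — single-peaked.
Faction 7 (peak Singh at position 3): ranking walks positions 3-4-2-1, expanding outward from the peak — single-peaked.
Every ranking is single-peaked on this axis.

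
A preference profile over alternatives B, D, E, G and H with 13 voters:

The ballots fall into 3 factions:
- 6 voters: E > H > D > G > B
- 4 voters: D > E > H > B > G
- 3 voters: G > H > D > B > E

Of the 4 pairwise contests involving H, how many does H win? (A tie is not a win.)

3

H against each rival (13 voters):
H vs B: H wins 13–0.
H–D: H 9–4.
H–E: E 10–3.
H–G: H 10–3.
H beats B, D, G; loses to E — 3 pairwise wins.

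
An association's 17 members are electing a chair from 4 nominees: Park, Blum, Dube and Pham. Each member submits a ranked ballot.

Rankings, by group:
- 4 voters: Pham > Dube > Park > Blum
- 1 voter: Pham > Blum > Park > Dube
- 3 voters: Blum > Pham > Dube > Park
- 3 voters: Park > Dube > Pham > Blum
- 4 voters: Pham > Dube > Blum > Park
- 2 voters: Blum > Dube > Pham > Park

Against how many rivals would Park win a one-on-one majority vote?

0

Park against each rival (17 voters):
Park vs Blum: Blum, 10–7.
Park vs Dube: 4 to 13, Dube.
Park vs Pham: Pham, 14–3.
Park beats no one; loses to Blum, Dube, Pham — 0 pairwise wins.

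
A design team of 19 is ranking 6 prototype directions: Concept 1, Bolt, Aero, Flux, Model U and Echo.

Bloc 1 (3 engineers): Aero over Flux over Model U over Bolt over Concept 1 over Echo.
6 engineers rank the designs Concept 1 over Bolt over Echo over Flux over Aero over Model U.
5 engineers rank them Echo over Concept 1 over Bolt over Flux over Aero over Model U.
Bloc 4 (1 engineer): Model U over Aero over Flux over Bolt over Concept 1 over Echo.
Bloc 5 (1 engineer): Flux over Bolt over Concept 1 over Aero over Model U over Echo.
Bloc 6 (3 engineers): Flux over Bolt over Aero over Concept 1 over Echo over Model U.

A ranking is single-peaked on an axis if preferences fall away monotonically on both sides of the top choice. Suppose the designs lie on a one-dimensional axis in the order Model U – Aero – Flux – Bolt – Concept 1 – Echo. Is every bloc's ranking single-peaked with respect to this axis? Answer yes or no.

yes

Axis positions: Model U=1, Aero=2, Flux=3, Bolt=4, Concept 1=5, Echo=6.
Bloc 1 (peak Aero at position 2): ranking walks positions 2-3-1-4-5-6, expanding outward from the peak — single-peaked.
Bloc 2 (peak Concept 1 at position 5): ranking walks positions 5-4-6-3-2-1, expanding outward from the peak — single-peaked.
Bloc 3 (peak Echo at position 6): ranking walks positions 6-5-4-3-2-1, expanding outward from the peak — single-peaked.
Bloc 4 (peak Model U at position 1): ranking walks positions 1-2-3-4-5-6, expanding outward from the peak — single-peaked.
Bloc 5 (peak Flux at position 3): ranking walks positions 3-4-5-2-1-6, expanding outward from the peak — single-peaked.
Bloc 6 (peak Flux at position 3): ranking walks positions 3-4-2-5-6-1, expanding outward from the peak — single-peaked.
Every ranking is single-peaked on this axis.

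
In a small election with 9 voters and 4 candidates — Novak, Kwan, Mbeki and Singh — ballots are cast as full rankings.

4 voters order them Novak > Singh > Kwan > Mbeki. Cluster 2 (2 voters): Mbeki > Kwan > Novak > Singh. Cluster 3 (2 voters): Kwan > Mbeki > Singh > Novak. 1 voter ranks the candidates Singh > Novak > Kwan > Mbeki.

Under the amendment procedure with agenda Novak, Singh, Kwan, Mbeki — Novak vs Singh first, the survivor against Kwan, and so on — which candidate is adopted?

Novak

Round 1: Novak vs Singh — 6–3, Novak advances.
Round 2: Novak vs Kwan — 5–4, Novak advances.
Round 3: Novak vs Mbeki — 5–4, Novak advances.
The agenda winner is Novak.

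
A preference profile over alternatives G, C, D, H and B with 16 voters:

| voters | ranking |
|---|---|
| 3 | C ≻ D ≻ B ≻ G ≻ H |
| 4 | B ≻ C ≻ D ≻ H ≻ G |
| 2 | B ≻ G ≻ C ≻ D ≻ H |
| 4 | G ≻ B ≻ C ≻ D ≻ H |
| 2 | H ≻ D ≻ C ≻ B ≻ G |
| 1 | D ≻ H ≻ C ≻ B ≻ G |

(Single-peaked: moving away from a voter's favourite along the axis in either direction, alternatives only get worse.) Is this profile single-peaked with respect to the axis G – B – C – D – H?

yes

Axis positions: G=1, B=2, C=3, D=4, H=5.
Type 1 (peak C at position 3): ranking walks positions 3-4-2-1-5, expanding outward from the peak — single-peaked.
Type 2 (peak B at position 2): ranking walks positions 2-3-4-5-1, expanding outward from the peak — single-peaked.
Type 3 (peak B at position 2): ranking walks positions 2-1-3-4-5, expanding outward from the peak — single-peaked.
Type 4 (peak G at position 1): ranking walks positions 1-2-3-4-5, expanding outward from the peak — single-peaked.
Type 5 (peak H at position 5): ranking walks positions 5-4-3-2-1, expanding outward from the peak — single-peaked.
Type 6 (peak D at position 4): ranking walks positions 4-5-3-2-1, expanding outward from the peak — single-peaked.
Every ranking is single-peaked on this axis.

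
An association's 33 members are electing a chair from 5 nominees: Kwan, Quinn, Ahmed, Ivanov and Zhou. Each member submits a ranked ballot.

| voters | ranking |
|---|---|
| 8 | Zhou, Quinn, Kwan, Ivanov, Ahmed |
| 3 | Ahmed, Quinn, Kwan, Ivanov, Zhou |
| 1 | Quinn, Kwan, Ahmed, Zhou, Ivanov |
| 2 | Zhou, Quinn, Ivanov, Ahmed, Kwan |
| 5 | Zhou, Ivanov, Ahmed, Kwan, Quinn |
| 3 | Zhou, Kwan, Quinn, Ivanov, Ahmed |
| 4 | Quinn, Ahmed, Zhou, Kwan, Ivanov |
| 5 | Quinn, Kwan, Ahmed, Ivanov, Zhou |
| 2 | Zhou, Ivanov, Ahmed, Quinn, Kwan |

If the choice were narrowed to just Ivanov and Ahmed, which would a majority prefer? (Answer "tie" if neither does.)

Ballots ranking Ivanov above Ahmed: 8 + 2 + 5 + 3 + 2 = 20.
Ballots ranking Ahmed above Ivanov: 33 − 20 = 13.
Ivanov wins the head-to-head 20–13.

Ivanov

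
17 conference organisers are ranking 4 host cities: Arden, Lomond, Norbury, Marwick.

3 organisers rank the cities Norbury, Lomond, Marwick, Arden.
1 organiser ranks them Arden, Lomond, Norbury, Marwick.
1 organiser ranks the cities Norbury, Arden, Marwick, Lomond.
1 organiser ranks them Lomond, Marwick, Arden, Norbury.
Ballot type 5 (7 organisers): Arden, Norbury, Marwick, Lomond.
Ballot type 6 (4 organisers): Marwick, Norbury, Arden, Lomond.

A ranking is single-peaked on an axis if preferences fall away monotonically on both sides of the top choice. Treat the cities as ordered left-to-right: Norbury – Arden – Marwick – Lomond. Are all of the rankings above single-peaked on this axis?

Axis positions: Norbury=1, Arden=2, Marwick=3, Lomond=4.
Ballot type 1: ranking walks positions 1-4-3-2; Lomond is ranked above Arden even though Arden lies between Lomond and the peak Norbury on the axis — preferences dip and rise again. Not single-peaked.
Ballot type 2: ranking walks positions 2-4-1-3; Lomond is ranked above Marwick even though Marwick lies between Lomond and the peak Arden on the axis — preferences dip and rise again. Not single-peaked.
Ballot type 3 (peak Norbury at position 1): ranking walks positions 1-2-3-4, expanding outward from the peak — single-peaked.
Ballot type 4 (peak Lomond at position 4): ranking walks positions 4-3-2-1, expanding outward from the peak — single-peaked.
Ballot type 5 (peak Arden at position 2): ranking walks positions 2-1-3-4, expanding outward from the peak — single-peaked.
Ballot type 6: ranking walks positions 3-1-2-4; Norbury is ranked above Arden even though Arden lies between Norbury and the peak Marwick on the axis — preferences dip and rise again. Not single-peaked.
Ballot type 1 violates single-peakedness, so the profile is not single-peaked on this axis.

no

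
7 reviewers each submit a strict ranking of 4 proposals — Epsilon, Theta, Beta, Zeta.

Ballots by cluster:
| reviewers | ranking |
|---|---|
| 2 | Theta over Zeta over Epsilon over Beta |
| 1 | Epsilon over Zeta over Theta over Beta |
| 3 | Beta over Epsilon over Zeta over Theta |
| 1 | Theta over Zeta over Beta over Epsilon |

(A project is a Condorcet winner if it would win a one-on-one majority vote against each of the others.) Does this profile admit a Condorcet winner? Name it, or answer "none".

Pairwise majorities:
Epsilon–Theta: Epsilon 4–3.
Epsilon vs Beta: 3 to 4, Beta.
Epsilon vs Zeta: 1+3 = 4 for Epsilon, 3 for Zeta — Epsilon by 4–3.
Theta vs Beta: 2+1+1 = 4 for Theta, 3 for Beta — Theta by 4–3.
Theta vs Zeta: 2+1 = 3 for Theta, 4 for Zeta — Zeta by 4–3.
Beta vs Zeta: 3 to 4, Zeta.
Each project drops at least one matchup (Epsilon loses to Beta; Theta loses to Epsilon; Beta loses to Theta; Zeta loses to Epsilon); the cycle Epsilon > Theta > Beta > Epsilon rules out a Condorcet winner.

none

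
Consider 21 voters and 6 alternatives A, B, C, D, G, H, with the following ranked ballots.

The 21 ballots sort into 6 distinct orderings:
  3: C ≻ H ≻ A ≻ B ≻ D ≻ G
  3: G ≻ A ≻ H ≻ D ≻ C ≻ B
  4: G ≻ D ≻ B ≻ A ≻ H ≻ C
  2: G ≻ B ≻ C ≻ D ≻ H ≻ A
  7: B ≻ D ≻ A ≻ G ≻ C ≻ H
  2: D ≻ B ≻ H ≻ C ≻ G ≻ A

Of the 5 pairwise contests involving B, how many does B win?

5

B against each rival (21 voters):
B vs A: B is ranked higher on 4+2+7+2 = 15 ballots, A on 6. B wins 15–6.
B vs C: B is ranked higher on 4+2+7+2 = 15 ballots, C on 6. B wins 15–6.
B vs D: 3+2+7 = 12 for B, 9 for D — B by 12–9.
B–G: B 12–9.
B vs H: B, 15–6.
B beats A, C, D, G, H — 5 pairwise wins.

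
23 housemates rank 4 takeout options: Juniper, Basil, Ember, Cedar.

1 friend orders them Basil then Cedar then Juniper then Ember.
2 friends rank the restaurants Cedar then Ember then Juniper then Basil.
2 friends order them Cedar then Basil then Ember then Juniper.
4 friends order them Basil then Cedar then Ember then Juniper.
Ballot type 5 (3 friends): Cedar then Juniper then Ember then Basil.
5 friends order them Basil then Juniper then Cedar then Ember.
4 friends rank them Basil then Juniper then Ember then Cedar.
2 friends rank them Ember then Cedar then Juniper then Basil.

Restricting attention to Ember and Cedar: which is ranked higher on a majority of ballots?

Ballots ranking Ember above Cedar: 4 + 2 = 6.
Ballots ranking Cedar above Ember: 23 − 6 = 17.
Cedar wins the head-to-head 17–6.

Cedar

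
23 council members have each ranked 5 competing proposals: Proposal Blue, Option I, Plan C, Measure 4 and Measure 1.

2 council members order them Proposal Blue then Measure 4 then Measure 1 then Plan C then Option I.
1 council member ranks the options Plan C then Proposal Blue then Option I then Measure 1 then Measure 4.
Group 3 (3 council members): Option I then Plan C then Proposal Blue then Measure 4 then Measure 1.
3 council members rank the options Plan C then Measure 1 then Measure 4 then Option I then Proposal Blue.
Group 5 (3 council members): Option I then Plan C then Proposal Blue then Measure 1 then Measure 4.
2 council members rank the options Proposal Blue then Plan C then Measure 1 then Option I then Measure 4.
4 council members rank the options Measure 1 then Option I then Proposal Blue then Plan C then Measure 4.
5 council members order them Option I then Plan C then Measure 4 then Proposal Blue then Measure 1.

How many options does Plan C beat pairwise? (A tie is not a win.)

Plan C against each rival (23 council members):
Plan C vs Proposal Blue: 1+3+3+3+5 = 15 for Plan C, 8 for Proposal Blue — Plan C by 15–8.
Plan C vs Option I: Plan C preferred on 2+1+3+2 = 8 ballots; Option I wins 15–8.
Plan C vs Measure 4: 21 for Plan C, 2 for Measure 4 — Plan C by 21–2.
Plan C vs Measure 1: Plan C, 17–6.
Plan C beats Proposal Blue, Measure 4, Measure 1; loses to Option I — 3 pairwise wins.

3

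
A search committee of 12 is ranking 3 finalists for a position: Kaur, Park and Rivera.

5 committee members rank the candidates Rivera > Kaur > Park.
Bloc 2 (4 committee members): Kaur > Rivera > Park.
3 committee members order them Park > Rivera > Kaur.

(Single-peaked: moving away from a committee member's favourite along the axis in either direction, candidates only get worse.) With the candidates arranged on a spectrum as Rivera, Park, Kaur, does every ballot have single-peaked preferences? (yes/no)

no

Axis positions: Rivera=1, Park=2, Kaur=3.
Bloc 1: ranking walks positions 1-3-2; Kaur is ranked above Park even though Park lies between Kaur and the peak Rivera on the axis — preferences dip and rise again. Not single-peaked.
Bloc 2: ranking walks positions 3-1-2; Rivera is ranked above Park even though Park lies between Rivera and the peak Kaur on the axis — preferences dip and rise again. Not single-peaked.
Bloc 3 (peak Park at position 2): ranking walks positions 2-1-3, expanding outward from the peak — single-peaked.
Bloc 1 violates single-peakedness, so the profile is not single-peaked on this axis.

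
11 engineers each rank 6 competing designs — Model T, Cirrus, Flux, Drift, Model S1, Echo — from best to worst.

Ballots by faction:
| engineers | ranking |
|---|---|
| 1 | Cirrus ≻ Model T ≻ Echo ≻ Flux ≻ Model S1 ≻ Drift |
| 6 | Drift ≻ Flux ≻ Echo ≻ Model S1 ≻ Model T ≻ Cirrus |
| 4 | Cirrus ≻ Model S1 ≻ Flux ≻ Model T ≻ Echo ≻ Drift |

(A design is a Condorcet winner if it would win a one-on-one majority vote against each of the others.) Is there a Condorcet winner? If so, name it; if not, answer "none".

Drift

Check each pair by majority over 11 ballots:
Model T vs Cirrus: Model T preferred on 6 ballots; Model T wins 6–5.
Model T vs Flux: Model T is ranked higher on 1 ballot, Flux on 10. Flux wins 10–1.
Model T vs Drift: Model T preferred on 1+4 = 5 ballots; Drift wins 6–5.
Model T vs Model S1: Model S1 wins 10–1.
Model T vs Echo: Echo, 6–5.
Cirrus vs Flux: Flux, 6–5.
Cirrus–Drift: Drift 6–5.
Cirrus vs Model S1: Model S1, 6–5.
Cirrus vs Echo: 1+4 = 5 for Cirrus, 6 for Echo — Echo by 6–5.
Flux–Drift: Drift 6–5.
Flux vs Model S1: 7 to 4, Flux.
Flux vs Echo: Flux is ranked higher on 6+4 = 10 ballots, Echo on 1. Flux wins 10–1.
Drift vs Model S1: 6 to 5, Drift.
Drift vs Echo: Drift is ranked higher on 6 ballots, Echo on 5. Drift wins 6–5.
Model S1 vs Echo: Echo wins 7–4.
Drift wins every pairwise contest, so Drift is the Condorcet winner.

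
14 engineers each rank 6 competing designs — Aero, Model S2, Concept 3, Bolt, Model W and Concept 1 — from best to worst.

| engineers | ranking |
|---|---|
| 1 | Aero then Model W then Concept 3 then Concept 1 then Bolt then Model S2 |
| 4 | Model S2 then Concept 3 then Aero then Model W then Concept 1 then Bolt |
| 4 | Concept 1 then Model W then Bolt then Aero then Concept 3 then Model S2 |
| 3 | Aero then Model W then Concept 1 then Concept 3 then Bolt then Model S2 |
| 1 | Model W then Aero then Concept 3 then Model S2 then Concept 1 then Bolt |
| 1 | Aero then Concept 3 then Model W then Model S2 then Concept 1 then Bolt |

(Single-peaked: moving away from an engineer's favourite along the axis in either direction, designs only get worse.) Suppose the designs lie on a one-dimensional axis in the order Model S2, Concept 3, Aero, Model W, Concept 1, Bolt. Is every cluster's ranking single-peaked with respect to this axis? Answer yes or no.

Axis positions: Model S2=1, Concept 3=2, Aero=3, Model W=4, Concept 1=5, Bolt=6.
Cluster 1 (peak Aero at position 3): ranking walks positions 3-4-2-5-6-1, expanding outward from the peak — single-peaked.
Cluster 2 (peak Model S2 at position 1): ranking walks positions 1-2-3-4-5-6, expanding outward from the peak — single-peaked.
Cluster 3 (peak Concept 1 at position 5): ranking walks positions 5-4-6-3-2-1, expanding outward from the peak — single-peaked.
Cluster 4 (peak Aero at position 3): ranking walks positions 3-4-5-2-6-1, expanding outward from the peak — single-peaked.
Cluster 5 (peak Model W at position 4): ranking walks positions 4-3-2-1-5-6, expanding outward from the peak — single-peaked.
Cluster 6 (peak Aero at position 3): ranking walks positions 3-2-4-1-5-6, expanding outward from the peak — single-peaked.
Every ranking is single-peaked on this axis.

yes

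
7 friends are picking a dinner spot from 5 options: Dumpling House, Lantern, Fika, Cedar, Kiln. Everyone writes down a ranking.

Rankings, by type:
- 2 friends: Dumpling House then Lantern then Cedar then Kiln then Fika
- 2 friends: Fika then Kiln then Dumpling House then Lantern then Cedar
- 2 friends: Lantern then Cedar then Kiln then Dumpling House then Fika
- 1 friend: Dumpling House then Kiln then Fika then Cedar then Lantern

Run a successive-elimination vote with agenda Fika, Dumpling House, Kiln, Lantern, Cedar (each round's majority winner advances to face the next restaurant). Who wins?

Round 1: Fika vs Dumpling House — 2–5, Dumpling House advances.
Round 2: Dumpling House vs Kiln — 3–4, Kiln advances.
Round 3: Kiln vs Lantern — 3–4, Lantern advances.
Round 4: Lantern vs Cedar — 6–1, Lantern advances.
The agenda winner is Lantern.

Lantern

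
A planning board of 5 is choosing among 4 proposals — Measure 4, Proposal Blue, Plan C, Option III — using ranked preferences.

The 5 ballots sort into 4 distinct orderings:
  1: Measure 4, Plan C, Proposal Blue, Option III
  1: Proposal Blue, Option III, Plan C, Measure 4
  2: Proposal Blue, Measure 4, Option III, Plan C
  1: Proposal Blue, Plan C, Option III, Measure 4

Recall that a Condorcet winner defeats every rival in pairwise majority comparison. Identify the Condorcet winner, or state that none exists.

Proposal Blue

Check each pair by majority over 5 ballots:
Measure 4–Proposal Blue: Proposal Blue 4–1.
Measure 4 vs Plan C: Measure 4, 3–2.
Measure 4 vs Option III: Measure 4 wins 3–2.
Proposal Blue–Plan C: Proposal Blue 4–1.
Proposal Blue vs Option III: Proposal Blue wins 5–0.
Plan C–Option III: Option III 3–2.
Proposal Blue beats each of Measure 4, Plan C, Option III — Proposal Blue is the Condorcet winner.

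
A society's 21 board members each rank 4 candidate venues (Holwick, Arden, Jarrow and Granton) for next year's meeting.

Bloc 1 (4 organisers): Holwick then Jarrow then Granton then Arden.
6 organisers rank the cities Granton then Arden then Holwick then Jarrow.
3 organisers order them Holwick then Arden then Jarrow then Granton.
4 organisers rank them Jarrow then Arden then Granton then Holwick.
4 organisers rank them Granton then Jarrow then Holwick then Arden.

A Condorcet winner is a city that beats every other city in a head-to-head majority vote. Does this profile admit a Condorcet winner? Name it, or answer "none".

Check each pair by majority over 21 ballots:
Holwick vs Arden: 4+3+4 = 11 for Holwick, 10 for Arden — Holwick by 11–10.
Holwick vs Jarrow: 13 to 8, Holwick.
Holwick vs Granton: 4+3 = 7 for Holwick, 14 for Granton — Granton by 14–7.
Arden vs Jarrow: 6+3 = 9 for Arden, 12 for Jarrow — Jarrow by 12–9.
Arden vs Granton: Arden is ranked higher on 3+4 = 7 ballots, Granton on 14. Granton wins 14–7.
Jarrow vs Granton: Jarrow is ranked higher on 4+3+4 = 11 ballots, Granton on 10. Jarrow wins 11–10.
Each city drops at least one matchup (Holwick loses to Granton; Arden loses to Holwick; Jarrow loses to Holwick; Granton loses to Jarrow); the cycle Holwick → Jarrow → Granton → Holwick rules out a Condorcet winner.

none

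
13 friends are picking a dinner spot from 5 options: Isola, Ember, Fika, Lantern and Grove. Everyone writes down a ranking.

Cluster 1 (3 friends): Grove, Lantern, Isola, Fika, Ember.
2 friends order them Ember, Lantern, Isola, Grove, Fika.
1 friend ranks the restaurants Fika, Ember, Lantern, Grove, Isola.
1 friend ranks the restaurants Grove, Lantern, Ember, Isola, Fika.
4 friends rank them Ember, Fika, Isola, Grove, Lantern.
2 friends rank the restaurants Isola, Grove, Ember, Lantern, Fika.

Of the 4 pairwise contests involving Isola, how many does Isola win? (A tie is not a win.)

2

Isola against each rival (13 friends):
Isola vs Ember: Isola preferred on 3+2 = 5 ballots; Ember wins 8–5.
Isola vs Fika: Isola is ranked higher on 3+2+1+2 = 8 ballots, Fika on 5. Isola wins 8–5.
Isola vs Lantern: Isola is ranked higher on 4+2 = 6 ballots, Lantern on 7. Lantern wins 7–6.
Isola–Grove: Isola 8–5.
Isola beats Fika, Grove; loses to Ember, Lantern — 2 pairwise wins.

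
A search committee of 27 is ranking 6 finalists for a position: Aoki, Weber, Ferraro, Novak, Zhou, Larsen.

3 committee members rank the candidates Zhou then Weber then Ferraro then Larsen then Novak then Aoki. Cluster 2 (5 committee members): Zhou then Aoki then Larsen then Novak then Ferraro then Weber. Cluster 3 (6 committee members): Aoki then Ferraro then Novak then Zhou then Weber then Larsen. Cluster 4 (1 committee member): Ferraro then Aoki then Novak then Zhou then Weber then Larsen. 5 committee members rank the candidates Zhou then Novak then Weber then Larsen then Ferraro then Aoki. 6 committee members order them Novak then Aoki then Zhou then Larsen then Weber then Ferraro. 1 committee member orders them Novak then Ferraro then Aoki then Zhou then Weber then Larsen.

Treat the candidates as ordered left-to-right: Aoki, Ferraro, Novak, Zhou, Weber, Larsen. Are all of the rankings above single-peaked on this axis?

no

Axis positions: Aoki=1, Ferraro=2, Novak=3, Zhou=4, Weber=5, Larsen=6.
Cluster 1: ranking walks positions 4-5-2-6-3-1; Ferraro is ranked above Novak even though Novak lies between Ferraro and the peak Zhou on the axis — preferences dip and rise again. Not single-peaked.
Cluster 2: ranking walks positions 4-1-6-3-2-5; Aoki is ranked above Novak even though Novak lies between Aoki and the peak Zhou on the axis — preferences dip and rise again. Not single-peaked.
Cluster 3 (peak Aoki at position 1): ranking walks positions 1-2-3-4-5-6, expanding outward from the peak — single-peaked.
Cluster 4 (peak Ferraro at position 2): ranking walks positions 2-1-3-4-5-6, expanding outward from the peak — single-peaked.
Cluster 5 (peak Zhou at position 4): ranking walks positions 4-3-5-6-2-1, expanding outward from the peak — single-peaked.
Cluster 6: ranking walks positions 3-1-4-6-5-2; Aoki is ranked above Ferraro even though Ferraro lies between Aoki and the peak Novak on the axis — preferences dip and rise again. Not single-peaked.
Cluster 7 (peak Novak at position 3): ranking walks positions 3-2-1-4-5-6, expanding outward from the peak — single-peaked.
Cluster 1 violates single-peakedness, so the profile is not single-peaked on this axis.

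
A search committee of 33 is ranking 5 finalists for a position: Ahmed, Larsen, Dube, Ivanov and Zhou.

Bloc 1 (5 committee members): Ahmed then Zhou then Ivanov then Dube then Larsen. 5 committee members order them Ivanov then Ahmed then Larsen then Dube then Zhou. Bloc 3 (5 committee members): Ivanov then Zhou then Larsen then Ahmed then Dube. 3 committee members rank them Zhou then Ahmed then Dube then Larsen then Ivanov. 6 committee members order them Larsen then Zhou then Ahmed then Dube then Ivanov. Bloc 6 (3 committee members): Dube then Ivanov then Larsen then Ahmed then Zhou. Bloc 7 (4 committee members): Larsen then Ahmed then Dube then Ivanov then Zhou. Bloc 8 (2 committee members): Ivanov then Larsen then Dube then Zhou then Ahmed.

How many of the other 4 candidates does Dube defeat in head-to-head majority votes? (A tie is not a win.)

Dube against each rival (33 committee members):
Dube vs Ahmed: 3+2 = 5 for Dube, 28 for Ahmed — Ahmed by 28–5.
Dube vs Larsen: 11 to 22, Larsen.
Dube vs Ivanov: 16 to 17, Ivanov.
Dube vs Zhou: Zhou wins 19–14.
Dube beats no one; loses to Ahmed, Larsen, Ivanov, Zhou — 0 pairwise wins.

0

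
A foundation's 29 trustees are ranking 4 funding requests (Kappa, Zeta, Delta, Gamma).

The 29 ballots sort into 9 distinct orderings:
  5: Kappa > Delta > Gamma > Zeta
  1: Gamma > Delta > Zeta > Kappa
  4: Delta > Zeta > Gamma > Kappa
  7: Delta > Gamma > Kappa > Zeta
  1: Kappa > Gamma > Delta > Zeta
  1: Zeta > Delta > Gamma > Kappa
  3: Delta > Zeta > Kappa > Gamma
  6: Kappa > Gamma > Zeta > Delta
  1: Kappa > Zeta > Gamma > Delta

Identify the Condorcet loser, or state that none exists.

Zeta

Head-to-head results (29 reviewers):
Kappa–Zeta: Kappa 20–9.
Kappa–Delta: Delta 16–13.
Kappa vs Gamma: Kappa preferred on 5+1+3+6+1 = 16 ballots; Kappa wins 16–13.
Zeta vs Delta: Delta, 21–8.
Zeta–Gamma: Gamma 20–9.
Delta vs Gamma: Delta wins 20–9.
Zeta loses to every other project — it is the Condorcet loser.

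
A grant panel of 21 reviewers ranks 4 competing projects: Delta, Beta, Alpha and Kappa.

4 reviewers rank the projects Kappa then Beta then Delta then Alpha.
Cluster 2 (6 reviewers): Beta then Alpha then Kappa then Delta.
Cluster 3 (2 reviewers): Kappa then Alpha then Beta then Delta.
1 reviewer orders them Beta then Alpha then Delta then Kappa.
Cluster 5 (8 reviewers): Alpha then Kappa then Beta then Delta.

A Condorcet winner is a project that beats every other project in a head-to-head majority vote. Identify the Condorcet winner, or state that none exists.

none

Check each pair by majority over 21 ballots:
Delta–Beta: Beta 21–0.
Delta vs Alpha: Alpha, 17–4.
Delta vs Kappa: Delta preferred on 1 ballot; Kappa wins 20–1.
Beta vs Alpha: Beta wins 11–10.
Beta vs Kappa: Beta preferred on 6+1 = 7 ballots; Kappa wins 14–7.
Alpha vs Kappa: 15 to 6, Alpha.
No project is unbeaten: Delta loses to Beta; Beta loses to Kappa; Alpha loses to Beta; Kappa loses to Alpha. In particular Beta > Alpha > Kappa > Beta is a majority cycle — no Condorcet winner exists.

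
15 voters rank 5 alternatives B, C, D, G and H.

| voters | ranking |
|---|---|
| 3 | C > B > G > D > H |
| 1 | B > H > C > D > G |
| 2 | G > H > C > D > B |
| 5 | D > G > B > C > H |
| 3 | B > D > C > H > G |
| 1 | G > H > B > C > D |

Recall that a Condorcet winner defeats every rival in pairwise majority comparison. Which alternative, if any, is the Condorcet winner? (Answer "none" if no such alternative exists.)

none

Check each pair by majority over 15 ballots:
B vs C: B is ranked higher on 1+5+3+1 = 10 ballots, C on 5. B wins 10–5.
B vs D: B, 8–7.
B–G: G 8–7.
B vs H: B preferred on 3+1+5+3 = 12 ballots; B wins 12–3.
C–D: D 8–7.
C vs G: C preferred on 3+1+3 = 7 ballots; G wins 8–7.
C vs H: 11 to 4, C.
D vs G: 9 to 6, D.
D vs H: D preferred on 3+5+3 = 11 ballots; D wins 11–4.
G vs H: 11 to 4, G.
Every alternative loses at least once (B loses to G; C loses to B; D loses to B; G loses to D; H loses to B). The majority relation contains the cycle B > D > G > B, so there is no Condorcet winner.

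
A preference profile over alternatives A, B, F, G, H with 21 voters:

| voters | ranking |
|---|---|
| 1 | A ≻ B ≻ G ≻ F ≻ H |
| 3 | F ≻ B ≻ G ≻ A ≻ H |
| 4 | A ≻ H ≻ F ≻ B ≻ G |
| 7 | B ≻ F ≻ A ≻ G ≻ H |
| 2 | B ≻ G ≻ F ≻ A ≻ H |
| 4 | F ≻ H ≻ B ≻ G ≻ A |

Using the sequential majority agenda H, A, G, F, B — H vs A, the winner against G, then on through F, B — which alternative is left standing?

F

Round 1: H vs A — 4–17, A advances.
Round 2: A vs G — 12–9, A advances.
Round 3: A vs F — 5–16, F advances.
Round 4: F vs B — 11–10, F advances.
The agenda winner is F.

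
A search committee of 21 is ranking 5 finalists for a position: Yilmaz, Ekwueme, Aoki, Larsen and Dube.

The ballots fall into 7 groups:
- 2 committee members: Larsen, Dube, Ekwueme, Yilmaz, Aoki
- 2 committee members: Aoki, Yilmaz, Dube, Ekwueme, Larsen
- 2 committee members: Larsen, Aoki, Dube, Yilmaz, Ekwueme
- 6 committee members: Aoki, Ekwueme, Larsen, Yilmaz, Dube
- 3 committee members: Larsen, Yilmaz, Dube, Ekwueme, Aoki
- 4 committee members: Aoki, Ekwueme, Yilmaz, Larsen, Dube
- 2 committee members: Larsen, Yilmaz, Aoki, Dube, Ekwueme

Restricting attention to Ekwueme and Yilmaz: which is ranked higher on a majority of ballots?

Ekwueme

Ballots ranking Ekwueme above Yilmaz: 2 + 6 + 4 = 12.
Ballots ranking Yilmaz above Ekwueme: 21 − 12 = 9.
Ekwueme wins the head-to-head 12–9.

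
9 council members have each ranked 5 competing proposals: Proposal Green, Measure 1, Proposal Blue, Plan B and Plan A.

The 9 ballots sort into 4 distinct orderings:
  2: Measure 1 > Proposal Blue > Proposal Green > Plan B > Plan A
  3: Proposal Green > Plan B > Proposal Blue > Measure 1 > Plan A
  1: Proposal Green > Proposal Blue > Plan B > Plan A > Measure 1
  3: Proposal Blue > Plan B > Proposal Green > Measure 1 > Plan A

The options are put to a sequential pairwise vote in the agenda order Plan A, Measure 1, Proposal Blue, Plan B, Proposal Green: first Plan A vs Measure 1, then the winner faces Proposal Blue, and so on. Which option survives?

Proposal Blue

Round 1: Plan A vs Measure 1 — 1–8, Measure 1 advances.
Round 2: Measure 1 vs Proposal Blue — 2–7, Proposal Blue advances.
Round 3: Proposal Blue vs Plan B — 6–3, Proposal Blue advances.
Round 4: Proposal Blue vs Proposal Green — 5–4, Proposal Blue advances.
The agenda winner is Proposal Blue.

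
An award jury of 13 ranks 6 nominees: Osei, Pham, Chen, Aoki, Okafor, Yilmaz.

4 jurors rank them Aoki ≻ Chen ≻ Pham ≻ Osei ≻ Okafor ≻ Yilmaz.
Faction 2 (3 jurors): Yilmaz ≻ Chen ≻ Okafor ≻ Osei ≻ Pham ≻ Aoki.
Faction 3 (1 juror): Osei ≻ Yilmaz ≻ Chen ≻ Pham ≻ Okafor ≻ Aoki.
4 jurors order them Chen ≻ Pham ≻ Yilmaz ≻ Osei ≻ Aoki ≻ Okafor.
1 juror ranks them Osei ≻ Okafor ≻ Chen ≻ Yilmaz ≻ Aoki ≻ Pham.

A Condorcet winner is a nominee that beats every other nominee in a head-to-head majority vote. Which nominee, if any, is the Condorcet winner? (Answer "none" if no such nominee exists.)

Head-to-head results (13 jurors):
Osei vs Pham: Pham wins 8–5.
Osei vs Chen: Chen wins 11–2.
Osei vs Aoki: Osei wins 9–4.
Osei vs Okafor: Osei, 10–3.
Osei vs Yilmaz: Yilmaz wins 7–6.
Pham–Chen: Chen 13–0.
Pham vs Aoki: Pham, 8–5.
Pham vs Okafor: Pham wins 9–4.
Pham vs Yilmaz: Pham wins 8–5.
Chen vs Aoki: Chen wins 9–4.
Chen vs Okafor: Chen, 12–1.
Chen–Yilmaz: Chen 9–4.
Aoki vs Okafor: Aoki wins 8–5.
Aoki vs Yilmaz: Yilmaz, 9–4.
Okafor vs Yilmaz: Yilmaz, 8–5.
Chen beats each of Osei, Pham, Aoki, Okafor, Yilmaz — Chen is the Condorcet winner.

Chen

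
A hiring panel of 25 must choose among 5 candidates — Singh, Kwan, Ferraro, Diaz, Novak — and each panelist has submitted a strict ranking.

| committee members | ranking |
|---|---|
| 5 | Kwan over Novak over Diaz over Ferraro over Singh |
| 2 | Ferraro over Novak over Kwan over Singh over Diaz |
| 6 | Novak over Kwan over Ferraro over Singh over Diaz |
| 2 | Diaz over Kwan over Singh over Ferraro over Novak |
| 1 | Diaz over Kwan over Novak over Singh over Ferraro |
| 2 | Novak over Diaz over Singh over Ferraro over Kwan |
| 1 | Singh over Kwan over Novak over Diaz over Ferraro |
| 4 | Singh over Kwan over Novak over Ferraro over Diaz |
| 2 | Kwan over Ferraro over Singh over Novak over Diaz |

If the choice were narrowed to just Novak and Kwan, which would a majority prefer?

Ballots ranking Novak above Kwan: 2 + 6 + 2 = 10.
Ballots ranking Kwan above Novak: 25 − 10 = 15.
Kwan wins the head-to-head 15–10.

Kwan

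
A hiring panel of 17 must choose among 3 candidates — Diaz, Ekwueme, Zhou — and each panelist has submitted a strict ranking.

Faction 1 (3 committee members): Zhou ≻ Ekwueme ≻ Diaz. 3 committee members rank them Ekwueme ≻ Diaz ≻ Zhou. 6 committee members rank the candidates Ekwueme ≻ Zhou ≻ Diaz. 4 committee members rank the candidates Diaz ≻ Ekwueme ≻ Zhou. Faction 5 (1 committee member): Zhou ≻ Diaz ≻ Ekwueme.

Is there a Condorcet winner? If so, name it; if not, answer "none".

Head-to-head results (17 committee members):
Diaz–Ekwueme: Ekwueme 12–5.
Diaz vs Zhou: Zhou wins 10–7.
Ekwueme vs Zhou: Ekwueme wins 13–4.
Only Ekwueme has no losses; Ekwueme is the Condorcet winner.

Ekwueme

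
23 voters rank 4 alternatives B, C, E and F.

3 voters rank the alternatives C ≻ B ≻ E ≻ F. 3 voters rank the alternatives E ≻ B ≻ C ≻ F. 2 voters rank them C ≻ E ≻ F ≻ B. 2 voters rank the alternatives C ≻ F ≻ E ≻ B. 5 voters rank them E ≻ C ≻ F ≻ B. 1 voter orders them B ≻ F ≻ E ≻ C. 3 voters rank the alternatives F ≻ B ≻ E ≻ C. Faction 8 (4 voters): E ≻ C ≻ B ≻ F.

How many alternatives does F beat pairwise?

F against each rival (23 voters):
F vs B: F is ranked higher on 2+2+5+3 = 12 ballots, B on 11. F wins 12–11.
F vs C: F preferred on 1+3 = 4 ballots; C wins 19–4.
F–E: E 17–6.
F beats B; loses to C, E — 1 pairwise win.

1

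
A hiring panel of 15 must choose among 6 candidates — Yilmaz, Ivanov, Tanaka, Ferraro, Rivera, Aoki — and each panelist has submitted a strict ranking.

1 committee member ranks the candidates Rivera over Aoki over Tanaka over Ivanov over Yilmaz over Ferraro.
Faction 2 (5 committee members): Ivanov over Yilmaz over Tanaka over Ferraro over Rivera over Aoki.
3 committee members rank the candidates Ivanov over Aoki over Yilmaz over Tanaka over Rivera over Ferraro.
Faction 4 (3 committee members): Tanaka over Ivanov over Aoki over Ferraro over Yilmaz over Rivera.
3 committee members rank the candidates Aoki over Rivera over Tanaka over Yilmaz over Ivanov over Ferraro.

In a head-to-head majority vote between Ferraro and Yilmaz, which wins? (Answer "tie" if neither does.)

Yilmaz

Ballots ranking Ferraro above Yilmaz: 3.
Ballots ranking Yilmaz above Ferraro: 15 − 3 = 12.
Yilmaz wins the head-to-head 12–3.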